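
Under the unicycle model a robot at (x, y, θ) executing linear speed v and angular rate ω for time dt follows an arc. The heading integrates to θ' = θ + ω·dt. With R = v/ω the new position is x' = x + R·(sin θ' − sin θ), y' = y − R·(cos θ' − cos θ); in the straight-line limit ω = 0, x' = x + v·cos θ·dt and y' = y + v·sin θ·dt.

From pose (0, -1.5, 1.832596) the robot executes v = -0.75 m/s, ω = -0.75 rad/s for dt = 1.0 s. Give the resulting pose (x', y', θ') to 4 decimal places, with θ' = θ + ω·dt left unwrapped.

θ' = 1.8326 + -0.75·1.0 = 1.0826
R = v/ω = -0.75/-0.75 = 1.0000
x' = 0 + 1.0000·(sin 1.0826 − sin 1.8326) = -0.0827
y' = -1.5 − 1.0000·(cos 1.0826 − cos 1.8326) = -2.2279

(-0.0827, -2.2279, 1.0826)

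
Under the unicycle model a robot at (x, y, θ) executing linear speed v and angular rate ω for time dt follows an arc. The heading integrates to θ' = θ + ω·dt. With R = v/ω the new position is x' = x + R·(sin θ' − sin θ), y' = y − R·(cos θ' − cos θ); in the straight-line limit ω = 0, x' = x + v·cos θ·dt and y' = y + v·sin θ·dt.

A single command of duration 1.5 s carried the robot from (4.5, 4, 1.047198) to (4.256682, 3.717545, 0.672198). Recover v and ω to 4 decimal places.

Δθ = 0.672198 − 1.047198 = -0.375000
ω = Δθ/dt = -0.375000/1.5 = -0.2500
R = −Δy/(cos θ' − cos θ) = 1.0000
v = R·ω = 1.0000·-0.2500 = -0.2500

v = -0.2500, ω = -0.2500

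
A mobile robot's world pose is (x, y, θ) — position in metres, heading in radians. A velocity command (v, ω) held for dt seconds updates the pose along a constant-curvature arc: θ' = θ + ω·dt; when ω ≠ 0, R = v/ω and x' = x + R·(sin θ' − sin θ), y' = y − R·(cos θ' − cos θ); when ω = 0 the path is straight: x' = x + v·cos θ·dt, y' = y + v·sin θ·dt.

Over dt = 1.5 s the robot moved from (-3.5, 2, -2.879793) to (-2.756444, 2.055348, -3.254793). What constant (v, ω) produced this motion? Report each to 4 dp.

v = -0.5000, ω = -0.2500

Δθ = -3.254793 − -2.879793 = -0.375000
ω = Δθ/dt = -0.375000/1.5 = -0.2500
R = Δx/(sin θ' − sin θ) = 2.0000
v = R·ω = 2.0000·-0.2500 = -0.5000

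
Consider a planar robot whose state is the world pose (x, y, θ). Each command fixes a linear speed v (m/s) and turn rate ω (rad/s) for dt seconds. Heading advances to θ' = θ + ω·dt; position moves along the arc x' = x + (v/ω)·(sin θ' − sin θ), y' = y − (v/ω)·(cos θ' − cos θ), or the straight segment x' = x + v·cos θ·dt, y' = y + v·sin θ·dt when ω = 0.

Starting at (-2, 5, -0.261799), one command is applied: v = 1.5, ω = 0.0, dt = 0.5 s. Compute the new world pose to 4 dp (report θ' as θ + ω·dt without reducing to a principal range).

(-1.2756, 4.8059, -0.2618)

θ' = -0.2618 + 0.0·0.5 = -0.2618
ω = 0 → straight: x' = -2 + 1.5·cos(-0.2618)·0.5 = -1.2756
y' = 5 + 1.5·sin(-0.2618)·0.5 = 4.8059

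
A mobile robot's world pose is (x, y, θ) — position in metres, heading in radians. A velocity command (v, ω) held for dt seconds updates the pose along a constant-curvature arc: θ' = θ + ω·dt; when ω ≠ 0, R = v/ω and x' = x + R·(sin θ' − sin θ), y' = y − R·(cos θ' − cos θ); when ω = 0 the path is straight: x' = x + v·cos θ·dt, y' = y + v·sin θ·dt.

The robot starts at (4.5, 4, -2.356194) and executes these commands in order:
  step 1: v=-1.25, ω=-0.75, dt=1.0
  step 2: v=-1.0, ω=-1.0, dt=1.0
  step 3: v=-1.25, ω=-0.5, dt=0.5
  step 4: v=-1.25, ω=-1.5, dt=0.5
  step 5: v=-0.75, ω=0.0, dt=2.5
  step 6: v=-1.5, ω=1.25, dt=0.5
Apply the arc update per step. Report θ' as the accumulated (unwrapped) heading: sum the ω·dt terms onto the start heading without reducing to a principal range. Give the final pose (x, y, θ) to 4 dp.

step 1: θ'=-3.1062 (R=1.6667) → pose (5.6195, 4.4871, -3.1062)
step 2: θ'=-4.1062 (R=1.0000) → pose (6.4767, 4.0575, -4.1062)
step 3: θ'=-4.3562 (R=2.5000) → pose (6.7653, 3.5049, -4.3562)
step 4: θ'=-5.1062 (R=0.8333) → pose (6.7538, 2.8946, -5.1062)
step 5: θ'=-5.1062 (straight) → pose (6.0343, 1.1631, -5.1062)
step 6: θ'=-4.4812 (R=-1.2000) → pose (5.9744, 0.4277, -4.4812)

(5.9744, 0.4277, -4.4812)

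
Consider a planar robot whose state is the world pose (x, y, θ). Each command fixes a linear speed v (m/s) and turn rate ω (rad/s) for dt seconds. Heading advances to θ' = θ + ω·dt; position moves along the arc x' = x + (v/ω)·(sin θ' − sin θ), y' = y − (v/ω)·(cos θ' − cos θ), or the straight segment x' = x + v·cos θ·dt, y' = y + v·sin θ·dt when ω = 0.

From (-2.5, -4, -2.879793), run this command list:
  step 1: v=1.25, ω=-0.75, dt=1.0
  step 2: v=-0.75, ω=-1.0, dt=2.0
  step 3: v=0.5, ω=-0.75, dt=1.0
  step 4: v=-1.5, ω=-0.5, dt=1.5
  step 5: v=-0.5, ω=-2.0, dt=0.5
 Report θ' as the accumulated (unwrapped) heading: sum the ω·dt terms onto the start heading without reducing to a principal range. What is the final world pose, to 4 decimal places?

(-5.1504, -3.7536, -8.1298)

step 1: θ'=-3.6298 (R=-1.6667) → pose (-3.7131, -3.8621, -3.6298)
step 2: θ'=-5.6298 (R=0.7500) → pose (-3.6090, -5.1200, -5.6298)
step 3: θ'=-6.3798 (R=-0.6667) → pose (-3.1394, -4.9858, -6.3798)
step 4: θ'=-7.1298 (R=3.0000) → pose (-5.0971, -3.9874, -7.1298)
step 5: θ'=-8.1298 (R=0.2500) → pose (-5.1504, -3.7536, -8.1298)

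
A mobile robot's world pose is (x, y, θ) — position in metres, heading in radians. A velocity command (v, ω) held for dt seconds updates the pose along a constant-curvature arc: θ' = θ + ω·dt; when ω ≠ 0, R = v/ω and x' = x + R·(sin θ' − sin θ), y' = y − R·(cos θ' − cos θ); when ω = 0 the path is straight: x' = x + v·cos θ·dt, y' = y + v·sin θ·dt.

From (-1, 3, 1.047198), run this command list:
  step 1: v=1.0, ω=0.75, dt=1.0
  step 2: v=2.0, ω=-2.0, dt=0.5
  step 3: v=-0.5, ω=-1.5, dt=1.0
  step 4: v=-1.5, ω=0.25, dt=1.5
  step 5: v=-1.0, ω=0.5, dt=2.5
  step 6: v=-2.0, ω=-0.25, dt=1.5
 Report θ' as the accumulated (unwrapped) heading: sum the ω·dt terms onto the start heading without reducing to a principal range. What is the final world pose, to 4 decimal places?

step 1: θ'=1.7972 (R=1.3333) → pose (-0.8554, 3.9660, 1.7972)
step 2: θ'=0.7972 (R=-1.0000) → pose (-0.5963, 4.8891, 0.7972)
step 3: θ'=-0.7028 (R=0.3333) → pose (-1.0502, 4.8677, -0.7028)
step 4: θ'=-0.3278 (R=-6.0000) → pose (-2.9966, 5.9700, -0.3278)
step 5: θ'=0.9222 (R=-2.0000) → pose (-5.2344, 5.2847, 0.9222)
step 6: θ'=0.5472 (R=8.0000) → pose (-7.4475, 3.2853, 0.5472)

(-7.4475, 3.2853, 0.5472)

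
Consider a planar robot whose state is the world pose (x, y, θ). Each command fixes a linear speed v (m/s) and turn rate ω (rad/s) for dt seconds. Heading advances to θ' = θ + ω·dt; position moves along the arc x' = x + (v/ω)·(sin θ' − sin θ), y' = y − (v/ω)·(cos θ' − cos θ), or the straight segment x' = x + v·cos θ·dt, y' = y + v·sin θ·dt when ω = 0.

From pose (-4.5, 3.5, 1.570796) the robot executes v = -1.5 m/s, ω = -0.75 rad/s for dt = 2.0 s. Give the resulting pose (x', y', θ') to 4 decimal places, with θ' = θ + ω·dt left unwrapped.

(-6.3585, 1.5050, 0.0708)

θ' = 1.5708 + -0.75·2.0 = 0.0708
R = v/ω = -1.5/-0.75 = 2.0000
x' = -4.5 + 2.0000·(sin 0.0708 − sin 1.5708) = -6.3585
y' = 3.5 − 2.0000·(cos 0.0708 − cos 1.5708) = 1.5050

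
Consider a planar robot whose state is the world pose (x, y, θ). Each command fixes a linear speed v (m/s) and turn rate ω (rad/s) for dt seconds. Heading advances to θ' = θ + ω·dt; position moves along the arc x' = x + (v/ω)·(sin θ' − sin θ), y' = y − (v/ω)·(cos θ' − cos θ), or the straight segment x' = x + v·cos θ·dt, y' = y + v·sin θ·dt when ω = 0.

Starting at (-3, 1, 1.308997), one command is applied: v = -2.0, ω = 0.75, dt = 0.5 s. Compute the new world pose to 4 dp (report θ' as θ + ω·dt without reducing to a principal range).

θ' = 1.3090 + 0.75·0.5 = 1.6840
R = v/ω = -2.0/0.75 = -2.6667
x' = -3 + -2.6667·(sin 1.6840 − sin 1.3090) = -3.0738
y' = 1 − -2.6667·(cos 1.6840 − cos 1.3090) = 0.0086

(-3.0738, 0.0086, 1.6840)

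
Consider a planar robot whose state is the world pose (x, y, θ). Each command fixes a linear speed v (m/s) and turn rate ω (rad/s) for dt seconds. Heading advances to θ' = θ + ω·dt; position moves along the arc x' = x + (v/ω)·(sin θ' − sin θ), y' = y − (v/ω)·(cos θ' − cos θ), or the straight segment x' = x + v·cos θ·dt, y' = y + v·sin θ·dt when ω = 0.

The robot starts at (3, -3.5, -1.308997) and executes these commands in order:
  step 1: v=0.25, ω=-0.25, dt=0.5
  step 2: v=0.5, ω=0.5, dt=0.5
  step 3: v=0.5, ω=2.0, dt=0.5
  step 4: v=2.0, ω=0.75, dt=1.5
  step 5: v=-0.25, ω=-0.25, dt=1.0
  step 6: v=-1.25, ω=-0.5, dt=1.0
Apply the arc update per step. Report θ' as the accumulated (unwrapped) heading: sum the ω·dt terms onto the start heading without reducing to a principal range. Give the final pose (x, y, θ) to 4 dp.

step 1: θ'=-1.4340 (R=-1.0000) → pose (3.0247, -3.6224, -1.4340)
step 2: θ'=-1.1840 (R=1.0000) → pose (3.0893, -3.8633, -1.1840)
step 3: θ'=-0.1840 (R=0.2500) → pose (3.2751, -4.0148, -0.1840)
step 4: θ'=0.9410 (R=2.6667) → pose (5.9180, -2.9637, 0.9410)
step 5: θ'=0.6910 (R=1.0000) → pose (5.7472, -3.1454, 0.6910)
step 6: θ'=0.1910 (R=2.5000) → pose (4.6285, -3.6734, 0.1910)

(4.6285, -3.6734, 0.1910)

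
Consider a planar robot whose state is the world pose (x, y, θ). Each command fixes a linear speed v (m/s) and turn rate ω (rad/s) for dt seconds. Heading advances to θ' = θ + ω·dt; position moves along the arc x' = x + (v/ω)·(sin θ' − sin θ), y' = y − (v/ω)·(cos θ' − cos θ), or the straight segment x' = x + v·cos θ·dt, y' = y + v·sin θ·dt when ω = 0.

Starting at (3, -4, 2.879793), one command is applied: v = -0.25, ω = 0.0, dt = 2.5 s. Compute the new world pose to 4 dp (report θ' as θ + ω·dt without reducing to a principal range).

(3.6037, -4.1618, 2.8798)

θ' = 2.8798 + 0.0·2.5 = 2.8798
ω = 0 → straight: x' = 3 + -0.25·cos(2.8798)·2.5 = 3.6037
y' = -4 + -0.25·sin(2.8798)·2.5 = -4.1618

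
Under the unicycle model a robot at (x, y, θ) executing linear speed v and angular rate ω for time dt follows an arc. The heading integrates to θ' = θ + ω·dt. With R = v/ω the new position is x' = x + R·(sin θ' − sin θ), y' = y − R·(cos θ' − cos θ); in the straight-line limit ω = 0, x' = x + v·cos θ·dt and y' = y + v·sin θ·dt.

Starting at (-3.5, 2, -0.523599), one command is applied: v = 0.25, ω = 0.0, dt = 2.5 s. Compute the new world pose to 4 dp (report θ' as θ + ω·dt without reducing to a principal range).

(-2.9587, 1.6875, -0.5236)

θ' = -0.5236 + 0.0·2.5 = -0.5236
ω = 0 → straight: x' = -3.5 + 0.25·cos(-0.5236)·2.5 = -2.9587
y' = 2 + 0.25·sin(-0.5236)·2.5 = 1.6875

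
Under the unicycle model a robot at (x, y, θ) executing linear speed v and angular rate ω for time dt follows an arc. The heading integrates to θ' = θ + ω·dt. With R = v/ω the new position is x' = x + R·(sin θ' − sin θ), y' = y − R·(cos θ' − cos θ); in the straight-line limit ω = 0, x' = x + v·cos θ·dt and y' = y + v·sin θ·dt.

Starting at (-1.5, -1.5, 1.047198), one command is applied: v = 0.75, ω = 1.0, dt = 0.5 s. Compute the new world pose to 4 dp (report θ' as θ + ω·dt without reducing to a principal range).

(-1.3997, -1.1427, 1.5472)

θ' = 1.0472 + 1.0·0.5 = 1.5472
R = v/ω = 0.75/1.0 = 0.7500
x' = -1.5 + 0.7500·(sin 1.5472 − sin 1.0472) = -1.3997
y' = -1.5 − 0.7500·(cos 1.5472 − cos 1.0472) = -1.1427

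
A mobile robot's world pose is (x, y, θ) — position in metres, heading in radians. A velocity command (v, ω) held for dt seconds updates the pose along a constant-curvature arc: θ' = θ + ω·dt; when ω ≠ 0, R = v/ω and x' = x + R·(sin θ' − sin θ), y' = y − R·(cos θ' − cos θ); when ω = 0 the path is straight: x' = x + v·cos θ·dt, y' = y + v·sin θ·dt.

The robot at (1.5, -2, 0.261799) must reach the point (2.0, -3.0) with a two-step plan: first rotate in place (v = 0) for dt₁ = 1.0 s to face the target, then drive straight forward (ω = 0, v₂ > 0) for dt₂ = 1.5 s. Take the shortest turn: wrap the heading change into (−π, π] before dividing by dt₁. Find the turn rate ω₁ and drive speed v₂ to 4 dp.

ω₁ = -1.3689, v₂ = 0.7454

heading to target = atan2(-3−-2, 2−1.5) = -1.1071
Δθ = wrap(-1.1071 − 0.2618) = -1.3689; ω₁ = Δθ/dt₁ = -1.3689
distance = √((2−1.5)² + (-3−-2)²) = 1.1180; v₂ = distance/dt₂ = 0.7454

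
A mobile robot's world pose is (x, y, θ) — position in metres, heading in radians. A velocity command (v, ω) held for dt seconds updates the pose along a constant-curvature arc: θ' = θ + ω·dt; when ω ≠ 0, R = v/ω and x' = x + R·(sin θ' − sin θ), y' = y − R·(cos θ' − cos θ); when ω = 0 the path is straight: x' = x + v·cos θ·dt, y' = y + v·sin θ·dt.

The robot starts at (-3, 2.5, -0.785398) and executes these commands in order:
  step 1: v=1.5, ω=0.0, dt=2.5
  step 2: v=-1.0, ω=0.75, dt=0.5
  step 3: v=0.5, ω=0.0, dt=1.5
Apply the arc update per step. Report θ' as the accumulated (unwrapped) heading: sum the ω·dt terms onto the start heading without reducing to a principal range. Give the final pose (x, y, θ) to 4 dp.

step 1: θ'=-0.7854 (straight) → pose (-0.3483, -0.1516, -0.7854)
step 2: θ'=-0.4104 (R=-1.3333) → pose (-0.7592, 0.1282, -0.4104)
step 3: θ'=-0.4104 (straight) → pose (-0.0715, -0.1711, -0.4104)

(-0.0715, -0.1711, -0.4104)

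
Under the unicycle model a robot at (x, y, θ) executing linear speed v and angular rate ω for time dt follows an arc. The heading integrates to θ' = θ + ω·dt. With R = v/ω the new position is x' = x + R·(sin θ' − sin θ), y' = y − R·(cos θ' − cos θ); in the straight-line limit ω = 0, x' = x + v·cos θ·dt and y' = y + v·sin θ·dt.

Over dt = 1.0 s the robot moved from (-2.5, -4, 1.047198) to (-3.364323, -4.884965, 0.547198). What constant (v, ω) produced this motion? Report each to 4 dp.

Δθ = 0.547198 − 1.047198 = -0.500000
ω = Δθ/dt = -0.500000/1.0 = -0.5000
R = −Δy/(cos θ' − cos θ) = 2.5000
v = R·ω = 2.5000·-0.5000 = -1.2500

v = -1.2500, ω = -0.5000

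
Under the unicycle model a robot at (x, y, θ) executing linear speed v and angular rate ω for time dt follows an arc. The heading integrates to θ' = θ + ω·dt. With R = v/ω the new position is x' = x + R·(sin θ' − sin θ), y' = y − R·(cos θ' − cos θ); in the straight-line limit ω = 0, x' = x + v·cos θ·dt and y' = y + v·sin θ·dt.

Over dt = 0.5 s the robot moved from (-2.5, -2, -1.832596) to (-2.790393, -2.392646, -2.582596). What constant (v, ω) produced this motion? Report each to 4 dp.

Δθ = -2.582596 − -1.832596 = -0.750000
ω = Δθ/dt = -0.750000/0.5 = -1.5000
R = −Δy/(cos θ' − cos θ) = -0.6667
v = R·ω = -0.6667·-1.5000 = 1.0000

v = 1.0000, ω = -1.5000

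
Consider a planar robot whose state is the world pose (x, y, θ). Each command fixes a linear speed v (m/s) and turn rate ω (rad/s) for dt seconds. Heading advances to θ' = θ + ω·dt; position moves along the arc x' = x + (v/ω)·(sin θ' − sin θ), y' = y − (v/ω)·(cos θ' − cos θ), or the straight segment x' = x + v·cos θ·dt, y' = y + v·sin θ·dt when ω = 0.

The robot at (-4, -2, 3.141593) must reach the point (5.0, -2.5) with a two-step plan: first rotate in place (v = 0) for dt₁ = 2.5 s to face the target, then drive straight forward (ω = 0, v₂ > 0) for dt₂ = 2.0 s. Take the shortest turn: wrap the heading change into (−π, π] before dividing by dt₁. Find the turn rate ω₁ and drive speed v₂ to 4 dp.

ω₁ = 1.2344, v₂ = 4.5069

heading to target = atan2(-2.5−-2, 5−-4) = -0.0555
Δθ = wrap(-0.0555 − 3.1416) = 3.0861; ω₁ = Δθ/dt₁ = 1.2344
distance = √((5−-4)² + (-2.5−-2)²) = 9.0139; v₂ = distance/dt₂ = 4.5069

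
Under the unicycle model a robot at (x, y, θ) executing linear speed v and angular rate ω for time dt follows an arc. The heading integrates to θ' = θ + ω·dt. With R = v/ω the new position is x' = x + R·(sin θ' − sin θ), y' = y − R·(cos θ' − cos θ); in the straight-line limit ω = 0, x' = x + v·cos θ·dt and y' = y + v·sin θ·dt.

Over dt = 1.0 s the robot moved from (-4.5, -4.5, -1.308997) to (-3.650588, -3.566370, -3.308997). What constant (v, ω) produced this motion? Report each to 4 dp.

v = -1.5000, ω = -2.0000

Δθ = -3.308997 − -1.308997 = -2.000000
ω = Δθ/dt = -2.000000/1.0 = -2.0000
R = −Δy/(cos θ' − cos θ) = 0.7500
v = R·ω = 0.7500·-2.0000 = -1.5000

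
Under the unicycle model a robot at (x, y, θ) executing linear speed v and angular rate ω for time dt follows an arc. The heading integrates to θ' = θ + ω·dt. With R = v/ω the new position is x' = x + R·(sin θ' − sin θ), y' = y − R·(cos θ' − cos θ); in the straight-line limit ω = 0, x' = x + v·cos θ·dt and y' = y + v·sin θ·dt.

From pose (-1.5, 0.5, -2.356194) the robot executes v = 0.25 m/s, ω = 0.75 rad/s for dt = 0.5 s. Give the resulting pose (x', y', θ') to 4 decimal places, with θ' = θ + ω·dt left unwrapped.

θ' = -2.3562 + 0.75·0.5 = -1.9812
R = v/ω = 0.25/0.75 = 0.3333
x' = -1.5 + 0.3333·(sin -1.9812 − sin -2.3562) = -1.5700
y' = 0.5 − 0.3333·(cos -1.9812 − cos -2.3562) = 0.3973

(-1.5700, 0.3973, -1.9812)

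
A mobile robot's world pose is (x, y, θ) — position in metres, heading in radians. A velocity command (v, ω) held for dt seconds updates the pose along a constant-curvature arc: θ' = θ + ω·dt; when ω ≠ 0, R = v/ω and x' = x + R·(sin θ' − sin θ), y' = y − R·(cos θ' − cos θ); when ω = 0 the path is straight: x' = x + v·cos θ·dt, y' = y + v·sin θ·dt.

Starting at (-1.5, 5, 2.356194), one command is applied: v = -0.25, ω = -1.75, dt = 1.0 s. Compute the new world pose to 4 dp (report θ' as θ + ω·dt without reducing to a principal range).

θ' = 2.3562 + -1.75·1.0 = 0.6062
R = v/ω = -0.25/-1.75 = 0.1429
x' = -1.5 + 0.1429·(sin 0.6062 − sin 2.3562) = -1.5196
y' = 5 − 0.1429·(cos 0.6062 − cos 2.3562) = 4.7816

(-1.5196, 4.7816, 0.6062)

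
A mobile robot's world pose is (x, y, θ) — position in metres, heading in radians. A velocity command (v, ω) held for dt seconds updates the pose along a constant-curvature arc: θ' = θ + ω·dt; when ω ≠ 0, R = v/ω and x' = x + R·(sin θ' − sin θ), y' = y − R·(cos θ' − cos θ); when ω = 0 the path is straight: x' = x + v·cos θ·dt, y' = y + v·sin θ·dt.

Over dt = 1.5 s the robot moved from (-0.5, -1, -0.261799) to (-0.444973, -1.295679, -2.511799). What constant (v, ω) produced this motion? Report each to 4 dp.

Δθ = -2.511799 − -0.261799 = -2.250000
ω = Δθ/dt = -2.250000/1.5 = -1.5000
R = −Δy/(cos θ' − cos θ) = -0.1667
v = R·ω = -0.1667·-1.5000 = 0.2500

v = 0.2500, ω = -1.5000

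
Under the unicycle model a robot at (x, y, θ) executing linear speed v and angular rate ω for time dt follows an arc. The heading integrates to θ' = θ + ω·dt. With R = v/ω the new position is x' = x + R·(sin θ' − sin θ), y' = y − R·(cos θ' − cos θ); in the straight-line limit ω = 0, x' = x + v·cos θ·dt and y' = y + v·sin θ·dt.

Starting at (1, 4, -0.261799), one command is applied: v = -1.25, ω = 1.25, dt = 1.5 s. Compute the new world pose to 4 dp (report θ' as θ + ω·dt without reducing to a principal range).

(-0.2579, 2.9917, 1.6132)

θ' = -0.2618 + 1.25·1.5 = 1.6132
R = v/ω = -1.25/1.25 = -1.0000
x' = 1 + -1.0000·(sin 1.6132 − sin -0.2618) = -0.2579
y' = 4 − -1.0000·(cos 1.6132 − cos -0.2618) = 2.9917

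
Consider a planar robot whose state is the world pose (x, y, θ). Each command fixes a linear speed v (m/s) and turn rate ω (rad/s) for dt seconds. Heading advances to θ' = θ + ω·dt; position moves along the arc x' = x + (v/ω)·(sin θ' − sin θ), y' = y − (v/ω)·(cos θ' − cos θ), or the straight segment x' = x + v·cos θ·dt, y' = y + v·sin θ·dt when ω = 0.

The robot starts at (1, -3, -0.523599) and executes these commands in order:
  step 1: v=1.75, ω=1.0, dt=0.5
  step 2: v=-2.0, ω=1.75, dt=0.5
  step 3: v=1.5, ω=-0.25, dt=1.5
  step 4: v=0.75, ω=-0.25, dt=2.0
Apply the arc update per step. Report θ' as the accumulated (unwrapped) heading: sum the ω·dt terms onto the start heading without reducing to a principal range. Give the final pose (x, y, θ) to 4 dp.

(4.1553, -1.9119, -0.0236)

step 1: θ'=-0.0236 (R=1.7500) → pose (1.8337, -3.2340, -0.0236)
step 2: θ'=0.8514 (R=-1.1429) → pose (0.9471, -3.6234, 0.8514)
step 3: θ'=0.4764 (R=-6.0000) → pose (2.7088, -2.2451, 0.4764)
step 4: θ'=-0.0236 (R=-3.0000) → pose (4.1553, -1.9119, -0.0236)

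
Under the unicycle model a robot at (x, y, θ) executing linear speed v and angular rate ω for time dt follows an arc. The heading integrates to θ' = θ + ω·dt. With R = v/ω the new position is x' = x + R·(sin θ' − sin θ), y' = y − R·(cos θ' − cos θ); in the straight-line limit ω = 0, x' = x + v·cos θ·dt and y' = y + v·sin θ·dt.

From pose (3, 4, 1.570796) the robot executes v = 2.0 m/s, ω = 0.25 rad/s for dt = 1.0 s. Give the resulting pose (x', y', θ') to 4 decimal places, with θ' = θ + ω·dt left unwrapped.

θ' = 1.5708 + 0.25·1.0 = 1.8208
R = v/ω = 2.0/0.25 = 8.0000
x' = 3 + 8.0000·(sin 1.8208 − sin 1.5708) = 2.7513
y' = 4 − 8.0000·(cos 1.8208 − cos 1.5708) = 5.9792

(2.7513, 5.9792, 1.8208)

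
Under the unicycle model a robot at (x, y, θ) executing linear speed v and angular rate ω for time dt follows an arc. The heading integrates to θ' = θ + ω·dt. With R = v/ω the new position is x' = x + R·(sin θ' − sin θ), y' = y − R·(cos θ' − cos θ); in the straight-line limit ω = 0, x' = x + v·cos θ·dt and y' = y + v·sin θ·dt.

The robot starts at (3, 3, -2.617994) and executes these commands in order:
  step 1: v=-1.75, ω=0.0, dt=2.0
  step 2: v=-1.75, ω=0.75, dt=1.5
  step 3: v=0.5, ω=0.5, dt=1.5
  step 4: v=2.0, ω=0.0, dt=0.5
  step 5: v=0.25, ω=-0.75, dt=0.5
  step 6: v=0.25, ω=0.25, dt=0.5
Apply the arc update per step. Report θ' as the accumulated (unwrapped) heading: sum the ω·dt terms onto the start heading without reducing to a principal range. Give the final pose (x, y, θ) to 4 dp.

step 1: θ'=-2.6180 (straight) → pose (6.0311, 4.7500, -2.6180)
step 2: θ'=-1.4930 (R=-2.3333) → pose (7.1907, 6.9521, -1.4930)
step 3: θ'=-0.7430 (R=1.0000) → pose (7.5112, 6.2934, -0.7430)
step 4: θ'=-0.7430 (straight) → pose (8.2476, 5.6169, -0.7430)
step 5: θ'=-1.1180 (R=-0.3333) → pose (8.3219, 5.5172, -1.1180)
step 6: θ'=-0.9930 (R=1.0000) → pose (8.3834, 5.4085, -0.9930)

(8.3834, 5.4085, -0.9930)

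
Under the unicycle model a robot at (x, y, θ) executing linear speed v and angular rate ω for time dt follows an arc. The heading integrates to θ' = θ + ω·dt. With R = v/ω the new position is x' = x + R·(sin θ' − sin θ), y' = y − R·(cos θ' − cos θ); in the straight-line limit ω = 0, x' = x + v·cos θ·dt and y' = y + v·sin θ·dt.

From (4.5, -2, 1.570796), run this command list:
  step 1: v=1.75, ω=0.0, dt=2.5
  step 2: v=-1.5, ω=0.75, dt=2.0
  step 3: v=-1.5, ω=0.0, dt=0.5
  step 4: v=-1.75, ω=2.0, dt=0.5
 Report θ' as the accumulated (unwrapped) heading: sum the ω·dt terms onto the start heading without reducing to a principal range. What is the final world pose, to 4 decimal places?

step 1: θ'=1.5708 (straight) → pose (4.5000, 2.3750, 1.5708)
step 2: θ'=3.0708 (R=-2.0000) → pose (6.3585, 0.3800, 3.0708)
step 3: θ'=3.0708 (straight) → pose (7.1066, 0.3270, 3.0708)
step 4: θ'=4.0708 (R=-0.8750) → pose (7.8695, 0.6761, 4.0708)

(7.8695, 0.6761, 4.0708)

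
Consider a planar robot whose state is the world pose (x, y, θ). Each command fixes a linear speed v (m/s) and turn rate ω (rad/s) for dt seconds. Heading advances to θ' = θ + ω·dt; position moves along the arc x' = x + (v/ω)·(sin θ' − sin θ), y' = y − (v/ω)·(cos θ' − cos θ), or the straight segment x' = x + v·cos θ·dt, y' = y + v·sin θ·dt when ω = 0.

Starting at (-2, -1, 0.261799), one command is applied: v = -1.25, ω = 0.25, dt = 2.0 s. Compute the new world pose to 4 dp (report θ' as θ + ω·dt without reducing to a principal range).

(-4.1570, -2.2117, 0.7618)

θ' = 0.2618 + 0.25·2.0 = 0.7618
R = v/ω = -1.25/0.25 = -5.0000
x' = -2 + -5.0000·(sin 0.7618 − sin 0.2618) = -4.1570
y' = -1 − -5.0000·(cos 0.7618 − cos 0.2618) = -2.2117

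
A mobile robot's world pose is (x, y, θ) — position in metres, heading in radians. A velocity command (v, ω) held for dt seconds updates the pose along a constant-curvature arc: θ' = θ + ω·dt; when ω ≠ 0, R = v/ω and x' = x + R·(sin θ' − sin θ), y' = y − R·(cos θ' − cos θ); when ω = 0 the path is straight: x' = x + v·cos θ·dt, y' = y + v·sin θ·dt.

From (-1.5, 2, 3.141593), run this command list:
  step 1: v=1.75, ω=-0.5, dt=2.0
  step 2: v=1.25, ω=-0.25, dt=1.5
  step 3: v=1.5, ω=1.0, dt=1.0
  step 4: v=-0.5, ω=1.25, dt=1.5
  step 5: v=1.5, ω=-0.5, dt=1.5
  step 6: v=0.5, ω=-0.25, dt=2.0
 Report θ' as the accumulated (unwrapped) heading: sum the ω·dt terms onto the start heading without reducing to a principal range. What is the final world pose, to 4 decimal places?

step 1: θ'=2.1416 (R=-3.5000) → pose (-4.4451, 3.6089, 2.1416)
step 2: θ'=1.7666 (R=-5.0000) → pose (-5.1423, 5.3377, 1.7666)
step 3: θ'=2.7666 (R=1.5000) → pose (-6.0642, 6.4417, 2.7666)
step 4: θ'=4.6416 (R=-0.4000) → pose (-5.5187, 6.7856, 4.6416)
step 5: θ'=3.8916 (R=-3.0000) → pose (-6.4663, 4.8027, 3.8916)
step 6: θ'=3.3916 (R=-2.0000) → pose (-7.3347, 4.3283, 3.3916)

(-7.3347, 4.3283, 3.3916)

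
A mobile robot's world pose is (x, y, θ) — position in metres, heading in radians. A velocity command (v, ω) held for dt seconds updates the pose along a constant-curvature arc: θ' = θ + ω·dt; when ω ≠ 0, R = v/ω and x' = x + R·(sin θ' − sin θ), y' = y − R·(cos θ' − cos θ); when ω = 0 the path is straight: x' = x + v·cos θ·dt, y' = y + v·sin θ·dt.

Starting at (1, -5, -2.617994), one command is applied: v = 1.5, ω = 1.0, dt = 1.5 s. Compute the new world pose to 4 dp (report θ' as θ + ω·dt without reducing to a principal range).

(0.4012, -6.9553, -1.1180)

θ' = -2.6180 + 1.0·1.5 = -1.1180
R = v/ω = 1.5/1.0 = 1.5000
x' = 1 + 1.5000·(sin -1.1180 − sin -2.6180) = 0.4012
y' = -5 − 1.5000·(cos -1.1180 − cos -2.6180) = -6.9553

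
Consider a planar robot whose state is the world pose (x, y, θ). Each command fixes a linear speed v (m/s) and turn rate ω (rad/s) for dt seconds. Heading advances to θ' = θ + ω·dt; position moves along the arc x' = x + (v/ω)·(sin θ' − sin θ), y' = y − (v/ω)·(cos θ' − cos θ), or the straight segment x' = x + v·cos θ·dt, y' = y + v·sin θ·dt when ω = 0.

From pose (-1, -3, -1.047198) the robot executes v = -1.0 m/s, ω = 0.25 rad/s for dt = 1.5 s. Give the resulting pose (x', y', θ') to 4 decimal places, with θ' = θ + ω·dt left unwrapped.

θ' = -1.0472 + 0.25·1.5 = -0.6722
R = v/ω = -1.0/0.25 = -4.0000
x' = -1 + -4.0000·(sin -0.6722 − sin -1.0472) = -1.9733
y' = -3 − -4.0000·(cos -0.6722 − cos -1.0472) = -1.8702

(-1.9733, -1.8702, -0.6722)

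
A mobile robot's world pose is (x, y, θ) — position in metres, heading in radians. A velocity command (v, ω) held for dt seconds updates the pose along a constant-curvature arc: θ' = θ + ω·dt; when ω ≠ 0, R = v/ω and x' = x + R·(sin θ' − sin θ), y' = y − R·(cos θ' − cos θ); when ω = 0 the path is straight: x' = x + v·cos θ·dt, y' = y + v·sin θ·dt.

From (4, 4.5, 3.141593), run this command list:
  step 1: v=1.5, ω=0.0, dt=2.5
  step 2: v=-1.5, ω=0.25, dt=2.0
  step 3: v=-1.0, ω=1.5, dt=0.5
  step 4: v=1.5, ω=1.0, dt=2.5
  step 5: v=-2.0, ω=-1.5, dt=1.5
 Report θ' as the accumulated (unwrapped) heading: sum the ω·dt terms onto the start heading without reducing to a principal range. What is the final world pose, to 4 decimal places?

(3.6283, 5.0939, 4.6416)

step 1: θ'=3.1416 (straight) → pose (0.2500, 4.5000, 3.1416)
step 2: θ'=3.6416 (R=-6.0000) → pose (3.1266, 5.2345, 3.6416)
step 3: θ'=4.3916 (R=-0.6667) → pose (3.4396, 5.6093, 4.3916)
step 4: θ'=6.8916 (R=1.5000) → pose (5.7204, 3.9055, 6.8916)
step 5: θ'=4.6416 (R=1.3333) → pose (3.6283, 5.0939, 4.6416)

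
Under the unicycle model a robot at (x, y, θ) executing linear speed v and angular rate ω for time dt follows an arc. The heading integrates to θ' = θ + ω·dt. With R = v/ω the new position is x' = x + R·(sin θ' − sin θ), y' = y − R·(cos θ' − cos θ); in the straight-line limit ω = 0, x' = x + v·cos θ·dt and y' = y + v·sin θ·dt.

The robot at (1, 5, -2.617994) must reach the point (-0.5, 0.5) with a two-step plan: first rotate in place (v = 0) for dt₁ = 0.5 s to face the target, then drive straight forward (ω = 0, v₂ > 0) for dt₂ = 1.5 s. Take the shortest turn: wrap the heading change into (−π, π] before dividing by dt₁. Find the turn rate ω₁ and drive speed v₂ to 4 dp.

ω₁ = 1.4509, v₂ = 3.1623

heading to target = atan2(0.5−5, -0.5−1) = -1.8925
Δθ = wrap(-1.8925 − -2.6180) = 0.7254; ω₁ = Δθ/dt₁ = 1.4509
distance = √((-0.5−1)² + (0.5−5)²) = 4.7434; v₂ = distance/dt₂ = 3.1623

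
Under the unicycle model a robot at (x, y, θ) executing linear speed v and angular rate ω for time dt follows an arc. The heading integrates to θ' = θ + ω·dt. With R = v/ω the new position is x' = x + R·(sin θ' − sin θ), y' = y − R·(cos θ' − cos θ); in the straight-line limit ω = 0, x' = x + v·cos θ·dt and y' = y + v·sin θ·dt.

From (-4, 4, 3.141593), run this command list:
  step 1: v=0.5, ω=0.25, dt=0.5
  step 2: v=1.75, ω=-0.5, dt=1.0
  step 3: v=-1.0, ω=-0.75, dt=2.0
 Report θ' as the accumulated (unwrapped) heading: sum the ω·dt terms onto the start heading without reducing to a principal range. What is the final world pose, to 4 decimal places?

(-5.1839, 2.5603, 1.2666)

step 1: θ'=3.2666 (R=2.0000) → pose (-4.2493, 3.9844, 3.2666)
step 2: θ'=2.7666 (R=-3.5000) → pose (-5.9677, 4.2003, 2.7666)
step 3: θ'=1.2666 (R=1.3333) → pose (-5.1839, 2.5603, 1.2666)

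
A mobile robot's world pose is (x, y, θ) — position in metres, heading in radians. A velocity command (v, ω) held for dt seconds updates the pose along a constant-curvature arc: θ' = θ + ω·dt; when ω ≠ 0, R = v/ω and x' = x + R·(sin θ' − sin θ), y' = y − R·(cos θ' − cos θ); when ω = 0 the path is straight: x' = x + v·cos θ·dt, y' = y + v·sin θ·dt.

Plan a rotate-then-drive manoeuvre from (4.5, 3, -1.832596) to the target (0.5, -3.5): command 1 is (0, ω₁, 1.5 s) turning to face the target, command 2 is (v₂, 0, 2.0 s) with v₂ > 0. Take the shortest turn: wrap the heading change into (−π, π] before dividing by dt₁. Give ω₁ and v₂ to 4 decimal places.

ω₁ = -0.1932, v₂ = 3.8161

heading to target = atan2(-3.5−3, 0.5−4.5) = -2.1225
Δθ = wrap(-2.1225 − -1.8326) = -0.2899; ω₁ = Δθ/dt₁ = -0.1932
distance = √((0.5−4.5)² + (-3.5−3)²) = 7.6322; v₂ = distance/dt₂ = 3.8161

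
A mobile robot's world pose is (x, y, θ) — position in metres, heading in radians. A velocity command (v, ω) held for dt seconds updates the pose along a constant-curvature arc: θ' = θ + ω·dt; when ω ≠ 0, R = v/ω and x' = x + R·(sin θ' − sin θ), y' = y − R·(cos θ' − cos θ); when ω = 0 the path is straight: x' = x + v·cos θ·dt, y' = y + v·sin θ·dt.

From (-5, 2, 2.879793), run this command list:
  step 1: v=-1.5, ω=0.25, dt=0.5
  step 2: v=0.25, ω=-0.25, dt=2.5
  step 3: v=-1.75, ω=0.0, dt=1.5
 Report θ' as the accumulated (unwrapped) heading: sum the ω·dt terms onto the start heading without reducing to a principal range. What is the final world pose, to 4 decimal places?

(-2.9197, 0.3068, 2.3798)

step 1: θ'=3.0048 (R=-6.0000) → pose (-4.2653, 1.8516, 3.0048)
step 2: θ'=2.3798 (R=-1.0000) → pose (-4.8192, 2.1187, 2.3798)
step 3: θ'=2.3798 (straight) → pose (-2.9197, 0.3068, 2.3798)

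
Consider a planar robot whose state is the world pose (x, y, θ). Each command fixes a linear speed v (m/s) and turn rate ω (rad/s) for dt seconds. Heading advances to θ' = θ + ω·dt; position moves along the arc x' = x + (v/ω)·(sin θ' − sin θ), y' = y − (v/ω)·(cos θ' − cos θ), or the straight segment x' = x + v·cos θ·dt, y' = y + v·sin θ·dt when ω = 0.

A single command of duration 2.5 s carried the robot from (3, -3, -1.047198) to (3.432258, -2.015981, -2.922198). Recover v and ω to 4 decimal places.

v = -0.5000, ω = -0.7500

Δθ = -2.922198 − -1.047198 = -1.875000
ω = Δθ/dt = -1.875000/2.5 = -0.7500
R = −Δy/(cos θ' − cos θ) = 0.6667
v = R·ω = 0.6667·-0.7500 = -0.5000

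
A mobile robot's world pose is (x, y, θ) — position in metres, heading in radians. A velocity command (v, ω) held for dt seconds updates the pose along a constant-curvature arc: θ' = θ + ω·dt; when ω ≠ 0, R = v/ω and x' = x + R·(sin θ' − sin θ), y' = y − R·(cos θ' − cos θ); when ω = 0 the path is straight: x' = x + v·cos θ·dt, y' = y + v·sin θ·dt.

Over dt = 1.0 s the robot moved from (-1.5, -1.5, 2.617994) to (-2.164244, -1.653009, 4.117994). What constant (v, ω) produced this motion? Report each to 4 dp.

Δθ = 4.117994 − 2.617994 = 1.500000
ω = Δθ/dt = 1.500000/1.0 = 1.5000
R = Δx/(sin θ' − sin θ) = 0.5000
v = R·ω = 0.5000·1.5000 = 0.7500

v = 0.7500, ω = 1.5000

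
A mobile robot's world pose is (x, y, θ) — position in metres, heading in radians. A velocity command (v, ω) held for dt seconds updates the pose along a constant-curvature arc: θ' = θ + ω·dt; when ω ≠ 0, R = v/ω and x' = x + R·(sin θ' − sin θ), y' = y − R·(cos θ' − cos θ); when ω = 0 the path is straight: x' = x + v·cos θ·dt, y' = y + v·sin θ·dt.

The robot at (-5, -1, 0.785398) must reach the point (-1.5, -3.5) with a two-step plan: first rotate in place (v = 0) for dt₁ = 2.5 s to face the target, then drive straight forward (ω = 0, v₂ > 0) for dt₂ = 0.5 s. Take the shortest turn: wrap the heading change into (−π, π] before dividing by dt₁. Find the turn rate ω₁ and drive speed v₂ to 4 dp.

ω₁ = -0.5623, v₂ = 8.6023

heading to target = atan2(-3.5−-1, -1.5−-5) = -0.6202
Δθ = wrap(-0.6202 − 0.7854) = -1.4056; ω₁ = Δθ/dt₁ = -0.5623
distance = √((-1.5−-5)² + (-3.5−-1)²) = 4.3012; v₂ = distance/dt₂ = 8.6023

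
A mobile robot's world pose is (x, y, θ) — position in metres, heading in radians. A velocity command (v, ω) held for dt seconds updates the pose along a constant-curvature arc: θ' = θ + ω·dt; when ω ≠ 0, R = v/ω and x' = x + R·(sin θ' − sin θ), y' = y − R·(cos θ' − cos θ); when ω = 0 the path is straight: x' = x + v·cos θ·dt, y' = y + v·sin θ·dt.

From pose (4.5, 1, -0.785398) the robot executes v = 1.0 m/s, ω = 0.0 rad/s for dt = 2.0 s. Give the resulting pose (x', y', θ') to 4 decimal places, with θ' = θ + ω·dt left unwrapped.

(5.9142, -0.4142, -0.7854)

θ' = -0.7854 + 0.0·2.0 = -0.7854
ω = 0 → straight: x' = 4.5 + 1.0·cos(-0.7854)·2.0 = 5.9142
y' = 1 + 1.0·sin(-0.7854)·2.0 = -0.4142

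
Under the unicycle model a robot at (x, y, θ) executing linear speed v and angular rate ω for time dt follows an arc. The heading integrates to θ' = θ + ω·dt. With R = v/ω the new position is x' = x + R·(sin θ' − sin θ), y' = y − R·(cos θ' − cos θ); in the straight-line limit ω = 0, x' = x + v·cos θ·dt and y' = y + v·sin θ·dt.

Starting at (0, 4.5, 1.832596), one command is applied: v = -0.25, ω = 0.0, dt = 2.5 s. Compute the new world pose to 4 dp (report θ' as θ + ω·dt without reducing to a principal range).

θ' = 1.8326 + 0.0·2.5 = 1.8326
ω = 0 → straight: x' = 0 + -0.25·cos(1.8326)·2.5 = 0.1618
y' = 4.5 + -0.25·sin(1.8326)·2.5 = 3.8963

(0.1618, 3.8963, 1.8326)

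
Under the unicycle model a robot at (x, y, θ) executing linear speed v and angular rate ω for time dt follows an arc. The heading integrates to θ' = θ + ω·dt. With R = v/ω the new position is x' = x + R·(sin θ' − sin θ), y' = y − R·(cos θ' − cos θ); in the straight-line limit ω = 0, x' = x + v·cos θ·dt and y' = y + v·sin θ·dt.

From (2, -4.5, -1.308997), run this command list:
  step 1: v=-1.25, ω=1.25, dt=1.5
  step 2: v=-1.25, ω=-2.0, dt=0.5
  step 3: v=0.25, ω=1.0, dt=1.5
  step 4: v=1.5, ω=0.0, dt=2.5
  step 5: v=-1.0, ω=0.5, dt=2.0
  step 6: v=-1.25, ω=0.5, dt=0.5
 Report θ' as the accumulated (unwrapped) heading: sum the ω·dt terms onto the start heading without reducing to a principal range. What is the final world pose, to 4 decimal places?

(2.3905, -2.9911, 2.3160)

step 1: θ'=0.5660 (R=-1.0000) → pose (0.4978, -3.9148, 0.5660)
step 2: θ'=-0.4340 (R=0.6250) → pose (-0.1002, -3.9543, -0.4340)
step 3: θ'=1.0660 (R=0.2500) → pose (0.2238, -3.8484, 1.0660)
step 4: θ'=1.0660 (straight) → pose (2.0374, -0.5661, 1.0660)
step 5: θ'=2.0660 (R=-2.0000) → pose (2.0282, -2.4838, 2.0660)
step 6: θ'=2.3160 (R=-2.5000) → pose (2.3905, -2.9911, 2.3160)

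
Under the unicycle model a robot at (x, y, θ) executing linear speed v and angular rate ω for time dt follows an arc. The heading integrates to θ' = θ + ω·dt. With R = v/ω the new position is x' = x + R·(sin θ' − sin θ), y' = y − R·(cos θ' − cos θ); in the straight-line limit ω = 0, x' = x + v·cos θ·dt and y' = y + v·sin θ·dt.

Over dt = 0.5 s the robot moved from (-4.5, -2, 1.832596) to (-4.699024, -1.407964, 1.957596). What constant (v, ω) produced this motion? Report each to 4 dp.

v = 1.2500, ω = 0.2500

Δθ = 1.957596 − 1.832596 = 0.125000
ω = Δθ/dt = 0.125000/0.5 = 0.2500
R = −Δy/(cos θ' − cos θ) = 5.0000
v = R·ω = 5.0000·0.2500 = 1.2500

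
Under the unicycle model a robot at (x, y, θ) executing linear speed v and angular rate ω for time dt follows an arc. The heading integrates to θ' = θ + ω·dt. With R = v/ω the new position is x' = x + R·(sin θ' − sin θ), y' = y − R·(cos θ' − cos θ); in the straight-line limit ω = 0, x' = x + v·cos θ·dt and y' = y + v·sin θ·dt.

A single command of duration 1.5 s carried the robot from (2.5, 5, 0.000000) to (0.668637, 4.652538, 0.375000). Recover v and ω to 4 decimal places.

Δθ = 0.375000 − 0.000000 = 0.375000
ω = Δθ/dt = 0.375000/1.5 = 0.2500
R = Δx/(sin θ' − sin θ) = -5.0000
v = R·ω = -5.0000·0.2500 = -1.2500

v = -1.2500, ω = 0.2500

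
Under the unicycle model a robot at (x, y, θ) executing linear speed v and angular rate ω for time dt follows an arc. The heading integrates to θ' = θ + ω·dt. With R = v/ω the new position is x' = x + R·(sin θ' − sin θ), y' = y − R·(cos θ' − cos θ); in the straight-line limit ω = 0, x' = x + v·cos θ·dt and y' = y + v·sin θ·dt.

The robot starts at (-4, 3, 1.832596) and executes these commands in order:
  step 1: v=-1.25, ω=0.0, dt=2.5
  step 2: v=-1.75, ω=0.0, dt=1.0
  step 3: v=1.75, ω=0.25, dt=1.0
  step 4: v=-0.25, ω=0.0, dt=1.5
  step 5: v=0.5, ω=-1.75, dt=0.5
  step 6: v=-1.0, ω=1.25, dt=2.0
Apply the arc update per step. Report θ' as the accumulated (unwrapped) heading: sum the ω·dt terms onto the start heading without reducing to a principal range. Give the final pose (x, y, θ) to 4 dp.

step 1: θ'=1.8326 (straight) → pose (-3.1912, -0.0185, 1.8326)
step 2: θ'=1.8326 (straight) → pose (-2.7383, -1.7089, 1.8326)
step 3: θ'=2.0826 (R=7.0000) → pose (-3.3967, -0.0924, 2.0826)
step 4: θ'=2.0826 (straight) → pose (-3.2130, -0.4193, 2.0826)
step 5: θ'=1.2076 (R=-0.2857) → pose (-3.2310, -0.1779, 1.2076)
step 6: θ'=3.7076 (R=-0.8000) → pose (-2.0542, -1.1374, 3.7076)

(-2.0542, -1.1374, 3.7076)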